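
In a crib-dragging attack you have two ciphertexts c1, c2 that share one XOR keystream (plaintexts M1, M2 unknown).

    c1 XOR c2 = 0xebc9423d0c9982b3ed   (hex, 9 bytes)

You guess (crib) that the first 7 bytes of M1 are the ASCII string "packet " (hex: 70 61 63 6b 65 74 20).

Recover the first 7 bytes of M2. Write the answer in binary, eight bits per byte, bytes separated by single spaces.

10011011 10101000 00100001 01010110 01101001 11101101 10100010

Since c1 ⊕ c2 = M1 ⊕ M2, XORing with the guessed M1 bytes yields the corresponding M2 bytes: M2 = (c1 ⊕ c2) ⊕ M1.
eb ^ 70 = 9b
c9 ^ 61 = a8
42 ^ 63 = 21
3d ^ 6b = 56
0c ^ 65 = 69
99 ^ 74 = ed
82 ^ 20 = a2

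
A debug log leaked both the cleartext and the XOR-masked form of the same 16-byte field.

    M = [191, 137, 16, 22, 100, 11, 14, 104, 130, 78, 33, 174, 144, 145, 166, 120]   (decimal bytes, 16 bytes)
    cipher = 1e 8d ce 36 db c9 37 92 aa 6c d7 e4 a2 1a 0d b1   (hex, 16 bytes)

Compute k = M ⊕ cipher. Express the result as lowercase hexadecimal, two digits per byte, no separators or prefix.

a104de20bfc239fa2822f64a328babc9

Since cipher = M ⊕ k, XORing both sides with M gives k = M ⊕ cipher.
191 XOR  30 = 161
137 XOR 141 =   4
 16 XOR 206 = 222
 22 XOR  54 =  32
100 XOR 219 = 191
 11 XOR 201 = 194
 14 XOR  55 =  57
104 XOR 146 = 250
130 XOR 170 =  40
 78 XOR 108 =  34
 33 XOR 215 = 246
174 XOR 228 =  74
144 XOR 162 =  50
145 XOR  26 = 139
166 XOR  13 = 171
120 XOR 177 = 201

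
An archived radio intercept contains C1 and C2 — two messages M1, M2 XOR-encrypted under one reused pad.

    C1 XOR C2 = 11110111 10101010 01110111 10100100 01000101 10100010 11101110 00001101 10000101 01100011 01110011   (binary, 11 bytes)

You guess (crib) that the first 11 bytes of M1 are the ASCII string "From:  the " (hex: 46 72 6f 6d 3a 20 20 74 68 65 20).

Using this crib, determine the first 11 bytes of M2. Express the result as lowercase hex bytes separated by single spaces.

Since C1 ⊕ C2 = M1 ⊕ M2, XORing with the guessed M1 bytes yields the corresponding M2 bytes: M2 = (C1 ⊕ C2) ⊕ M1.
byte 0: f7 xor 46 = b1
byte 1: aa xor 72 = d8
byte 2: 77 xor 6f = 18
byte 3: a4 xor 6d = c9
byte 4: 45 xor 3a = 7f
byte 5: a2 xor 20 = 82
byte 6: ee xor 20 = ce
byte 7: 0d xor 74 = 79
byte 8: 85 xor 68 = ed
byte 9: 63 xor 65 = 06
byte 10: 73 xor 20 = 53

b1 d8 18 c9 7f 82 ce 79 ed 06 53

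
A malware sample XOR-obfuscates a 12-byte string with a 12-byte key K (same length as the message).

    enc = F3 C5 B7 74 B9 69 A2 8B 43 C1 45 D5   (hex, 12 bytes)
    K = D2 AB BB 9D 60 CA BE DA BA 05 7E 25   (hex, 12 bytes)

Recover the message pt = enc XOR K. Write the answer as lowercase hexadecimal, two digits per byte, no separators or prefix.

216e0ce9d9a31c51f9c43bf0

XOR is its own inverse, so applying the key byte-wise gives the result directly.
f3 ^ d2 = 21
c5 ^ ab = 6e
b7 ^ bb = 0c
74 ^ 9d = e9
b9 ^ 60 = d9
69 ^ ca = a3
a2 ^ be = 1c
8b ^ da = 51
43 ^ ba = f9
c1 ^ 05 = c4
45 ^ 7e = 3b
d5 ^ 25 = f0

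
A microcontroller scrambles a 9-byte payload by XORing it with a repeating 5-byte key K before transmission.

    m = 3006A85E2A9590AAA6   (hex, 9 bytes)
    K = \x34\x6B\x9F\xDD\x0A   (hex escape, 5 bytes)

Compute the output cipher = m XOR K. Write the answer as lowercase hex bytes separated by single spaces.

The 5-byte key repeats, so the effective keystream is 34 6b 9f dd 0a 34 6b 9f dd.
byte 0: 30 XOR 34 = 04
byte 1: 06 XOR 6b = 6d
byte 2: a8 XOR 9f = 37
byte 3: 5e XOR dd = 83
byte 4: 2a XOR 0a = 20
byte 5: 95 XOR 34 = a1
byte 6: 90 XOR 6b = fb
byte 7: aa XOR 9f = 35
byte 8: a6 XOR dd = 7b

04 6d 37 83 20 a1 fb 35 7b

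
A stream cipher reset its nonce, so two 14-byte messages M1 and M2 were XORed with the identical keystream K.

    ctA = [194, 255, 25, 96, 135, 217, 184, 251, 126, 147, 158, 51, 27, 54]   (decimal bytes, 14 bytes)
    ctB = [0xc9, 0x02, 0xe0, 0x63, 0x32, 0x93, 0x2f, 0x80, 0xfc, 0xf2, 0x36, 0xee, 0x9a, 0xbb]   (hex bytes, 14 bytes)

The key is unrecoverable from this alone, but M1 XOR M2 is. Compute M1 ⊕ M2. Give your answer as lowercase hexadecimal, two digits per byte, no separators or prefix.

0bfdf903b54a977b8261a8dd818d

ctA ⊕ ctB = (M1 ⊕ K) ⊕ (M2 ⊕ K) = M1 ⊕ M2 — the shared key cancels under XOR.
byte 0: c2 ⊕ c9 = 0b
byte 1: ff ⊕ 02 = fd
byte 2: 19 ⊕ e0 = f9
byte 3: 60 ⊕ 63 = 03
byte 4: 87 ⊕ 32 = b5
byte 5: d9 ⊕ 93 = 4a
byte 6: b8 ⊕ 2f = 97
byte 7: fb ⊕ 80 = 7b
byte 8: 7e ⊕ fc = 82
byte 9: 93 ⊕ f2 = 61
byte 10: 9e ⊕ 36 = a8
byte 11: 33 ⊕ ee = dd
byte 12: 1b ⊕ 9a = 81
byte 13: 36 ⊕ bb = 8d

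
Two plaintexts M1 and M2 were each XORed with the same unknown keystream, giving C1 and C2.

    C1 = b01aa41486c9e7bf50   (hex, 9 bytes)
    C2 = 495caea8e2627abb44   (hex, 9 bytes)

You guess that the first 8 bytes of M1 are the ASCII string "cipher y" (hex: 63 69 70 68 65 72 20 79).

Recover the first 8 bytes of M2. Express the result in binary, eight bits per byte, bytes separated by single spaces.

10011010 00101111 01111010 11010100 00000001 11011001 10111101 01111101

First, C1 ⊕ C2 = (M1 ⊕ K) ⊕ (M2 ⊕ K) = M1 ⊕ M2, so the key drops out. Then M2 = (M1 ⊕ M2) ⊕ M1 over the first 8 bytes.
byte 0: (b0 XOR 49) XOR 63 = f9 XOR 63 = 9a
byte 1: (1a XOR 5c) XOR 69 = 46 XOR 69 = 2f
byte 2: (a4 XOR ae) XOR 70 = 0a XOR 70 = 7a
byte 3: (14 XOR a8) XOR 68 = bc XOR 68 = d4
byte 4: (86 XOR e2) XOR 65 = 64 XOR 65 = 01
byte 5: (c9 XOR 62) XOR 72 = ab XOR 72 = d9
byte 6: (e7 XOR 7a) XOR 20 = 9d XOR 20 = bd
byte 7: (bf XOR bb) XOR 79 = 04 XOR 79 = 7d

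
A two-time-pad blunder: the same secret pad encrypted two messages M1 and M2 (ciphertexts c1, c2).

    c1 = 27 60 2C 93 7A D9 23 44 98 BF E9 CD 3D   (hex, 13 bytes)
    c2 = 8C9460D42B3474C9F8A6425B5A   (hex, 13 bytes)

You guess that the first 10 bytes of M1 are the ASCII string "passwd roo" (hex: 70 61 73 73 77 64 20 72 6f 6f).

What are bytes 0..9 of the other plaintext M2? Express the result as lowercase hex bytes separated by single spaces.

First, c1 ⊕ c2 = (M1 ⊕ K) ⊕ (M2 ⊕ K) = M1 ⊕ M2, so the key drops out. Then M2 = (M1 ⊕ M2) ⊕ M1 over the first 10 bytes.
byte 0: (27 xor 8c) xor 70 = ab xor 70 = db
byte 1: (60 xor 94) xor 61 = f4 xor 61 = 95
byte 2: (2c xor 60) xor 73 = 4c xor 73 = 3f
byte 3: (93 xor d4) xor 73 = 47 xor 73 = 34
byte 4: (7a xor 2b) xor 77 = 51 xor 77 = 26
byte 5: (d9 xor 34) xor 64 = ed xor 64 = 89
byte 6: (23 xor 74) xor 20 = 57 xor 20 = 77
byte 7: (44 xor c9) xor 72 = 8d xor 72 = ff
byte 8: (98 xor f8) xor 6f = 60 xor 6f = 0f
byte 9: (bf xor a6) xor 6f = 19 xor 6f = 76

db 95 3f 34 26 89 77 ff 0f 76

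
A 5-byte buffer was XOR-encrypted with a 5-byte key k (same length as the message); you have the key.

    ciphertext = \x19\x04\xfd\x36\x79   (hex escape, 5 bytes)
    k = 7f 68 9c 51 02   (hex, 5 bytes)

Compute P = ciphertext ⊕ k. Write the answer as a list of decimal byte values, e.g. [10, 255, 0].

19 xor 7f = 66
04 xor 68 = 6c
fd xor 9c = 61
36 xor 51 = 67
79 xor 02 = 7b

[102, 108, 97, 103, 123]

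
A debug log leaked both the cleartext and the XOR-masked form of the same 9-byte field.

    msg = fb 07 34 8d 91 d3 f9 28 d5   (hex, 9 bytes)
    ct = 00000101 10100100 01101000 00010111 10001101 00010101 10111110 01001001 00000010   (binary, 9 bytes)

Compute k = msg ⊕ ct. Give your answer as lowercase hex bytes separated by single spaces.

fe a3 5c 9a 1c c6 47 61 d7

Since ct = msg ⊕ k, XORing both sides with msg gives k = msg ⊕ ct.
251 ^   5 = 254
  7 ^ 164 = 163
 52 ^ 104 =  92
141 ^  23 = 154
145 ^ 141 =  28
211 ^  21 = 198
249 ^ 190 =  71
 40 ^  73 =  97
213 ^   2 = 215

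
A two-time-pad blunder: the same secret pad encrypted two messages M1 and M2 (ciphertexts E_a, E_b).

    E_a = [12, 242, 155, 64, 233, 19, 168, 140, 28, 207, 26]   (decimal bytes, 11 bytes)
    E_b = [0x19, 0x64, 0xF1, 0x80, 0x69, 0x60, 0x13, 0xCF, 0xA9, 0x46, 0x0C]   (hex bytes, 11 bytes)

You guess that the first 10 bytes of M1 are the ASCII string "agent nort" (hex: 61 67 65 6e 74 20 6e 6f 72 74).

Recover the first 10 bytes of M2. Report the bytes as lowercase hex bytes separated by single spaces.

First, E_a ⊕ E_b = (M1 ⊕ K) ⊕ (M2 ⊕ K) = M1 ⊕ M2, so the key drops out. Then M2 = (M1 ⊕ M2) ⊕ M1 over the first 10 bytes.
byte 0: (0c xor 19) xor 61 = 15 xor 61 = 74
byte 1: (f2 xor 64) xor 67 = 96 xor 67 = f1
byte 2: (9b xor f1) xor 65 = 6a xor 65 = 0f
byte 3: (40 xor 80) xor 6e = c0 xor 6e = ae
byte 4: (e9 xor 69) xor 74 = 80 xor 74 = f4
byte 5: (13 xor 60) xor 20 = 73 xor 20 = 53
byte 6: (a8 xor 13) xor 6e = bb xor 6e = d5
byte 7: (8c xor cf) xor 6f = 43 xor 6f = 2c
byte 8: (1c xor a9) xor 72 = b5 xor 72 = c7
byte 9: (cf xor 46) xor 74 = 89 xor 74 = fd

74 f1 0f ae f4 53 d5 2c c7 fd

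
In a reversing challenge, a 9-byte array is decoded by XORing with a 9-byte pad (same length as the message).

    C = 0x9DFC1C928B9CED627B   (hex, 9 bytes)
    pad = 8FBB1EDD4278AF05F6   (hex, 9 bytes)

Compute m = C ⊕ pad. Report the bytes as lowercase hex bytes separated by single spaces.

12 47 02 4f c9 e4 42 67 8d

XOR is its own inverse, so applying the key byte-wise gives the result directly.
9d xor 8f = 12
fc xor bb = 47
1c xor 1e = 02
92 xor dd = 4f
8b xor 42 = c9
9c xor 78 = e4
ed xor af = 42
62 xor 05 = 67
7b xor f6 = 8d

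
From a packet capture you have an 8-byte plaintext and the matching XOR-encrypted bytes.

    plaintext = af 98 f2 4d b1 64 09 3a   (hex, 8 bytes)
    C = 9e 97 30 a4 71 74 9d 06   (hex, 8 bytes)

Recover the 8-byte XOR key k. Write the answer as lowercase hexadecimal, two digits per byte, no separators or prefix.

310fc2e9c010943c

Since C = plaintext ⊕ k, XORing both sides with plaintext gives k = plaintext ⊕ C.
af xor 9e = 31
98 xor 97 = 0f
f2 xor 30 = c2
4d xor a4 = e9
b1 xor 71 = c0
64 xor 74 = 10
09 xor 9d = 94
3a xor 06 = 3c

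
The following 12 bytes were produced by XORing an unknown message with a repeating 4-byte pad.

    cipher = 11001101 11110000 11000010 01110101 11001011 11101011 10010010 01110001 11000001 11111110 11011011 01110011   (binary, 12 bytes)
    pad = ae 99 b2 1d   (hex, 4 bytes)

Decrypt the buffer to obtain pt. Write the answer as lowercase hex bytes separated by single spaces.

The 4-byte key repeats, so the effective keystream is ae 99 b2 1d ae 99 b2 1d ae 99 b2 1d.
byte 0: 205 XOR 174 =  99
byte 1: 240 XOR 153 = 105
byte 2: 194 XOR 178 = 112
byte 3: 117 XOR  29 = 104
byte 4: 203 XOR 174 = 101
byte 5: 235 XOR 153 = 114
byte 6: 146 XOR 178 =  32
byte 7: 113 XOR  29 = 108
byte 8: 193 XOR 174 = 111
byte 9: 254 XOR 153 = 103
byte 10: 219 XOR 178 = 105
byte 11: 115 XOR  29 = 110

63 69 70 68 65 72 20 6c 6f 67 69 6e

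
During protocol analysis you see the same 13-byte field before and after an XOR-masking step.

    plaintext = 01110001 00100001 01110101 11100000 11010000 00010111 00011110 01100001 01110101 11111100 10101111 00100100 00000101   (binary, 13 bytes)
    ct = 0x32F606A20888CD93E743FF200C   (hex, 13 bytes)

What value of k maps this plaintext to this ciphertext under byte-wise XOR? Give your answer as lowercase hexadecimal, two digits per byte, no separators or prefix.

43d77342d89fd3f292bf500409

Since ct = plaintext ⊕ k, XORing both sides with plaintext gives k = plaintext ⊕ ct.
byte 0: 71 xor 32 = 43
byte 1: 21 xor f6 = d7
byte 2: 75 xor 06 = 73
byte 3: e0 xor a2 = 42
byte 4: d0 xor 08 = d8
byte 5: 17 xor 88 = 9f
byte 6: 1e xor cd = d3
byte 7: 61 xor 93 = f2
byte 8: 75 xor e7 = 92
byte 9: fc xor 43 = bf
byte 10: af xor ff = 50
byte 11: 24 xor 20 = 04
byte 12: 05 xor 0c = 09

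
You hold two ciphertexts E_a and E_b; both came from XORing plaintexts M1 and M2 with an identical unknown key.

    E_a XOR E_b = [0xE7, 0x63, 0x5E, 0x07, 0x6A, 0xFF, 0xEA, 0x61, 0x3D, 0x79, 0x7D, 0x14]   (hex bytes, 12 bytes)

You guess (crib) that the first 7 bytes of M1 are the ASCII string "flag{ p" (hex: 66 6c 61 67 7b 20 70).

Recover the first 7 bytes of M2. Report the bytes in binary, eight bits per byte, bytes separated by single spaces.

Since E_a ⊕ E_b = M1 ⊕ M2, XORing with the guessed M1 bytes yields the corresponding M2 bytes: M2 = (E_a ⊕ E_b) ⊕ M1.
231 ^ 102 = 129
 99 ^ 108 =  15
 94 ^  97 =  63
  7 ^ 103 =  96
106 ^ 123 =  17
255 ^  32 = 223
234 ^ 112 = 154

10000001 00001111 00111111 01100000 00010001 11011111 10011010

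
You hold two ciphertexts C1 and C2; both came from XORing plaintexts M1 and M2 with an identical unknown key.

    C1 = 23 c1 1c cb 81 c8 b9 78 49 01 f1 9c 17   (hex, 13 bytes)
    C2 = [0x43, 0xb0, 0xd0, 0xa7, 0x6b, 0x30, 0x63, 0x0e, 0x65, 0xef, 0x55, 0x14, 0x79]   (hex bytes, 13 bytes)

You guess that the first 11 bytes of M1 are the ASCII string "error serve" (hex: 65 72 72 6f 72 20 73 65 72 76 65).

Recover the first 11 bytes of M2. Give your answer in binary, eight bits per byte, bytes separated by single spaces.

00000101 00000011 10111110 00000011 10011000 11011000 10101001 00010011 01011110 10011000 11000001

First, C1 ⊕ C2 = (M1 ⊕ K) ⊕ (M2 ⊕ K) = M1 ⊕ M2, so the key drops out. Then M2 = (M1 ⊕ M2) ⊕ M1 over the first 11 bytes.
byte 0: (23 XOR 43) XOR 65 = 60 XOR 65 = 05
byte 1: (c1 XOR b0) XOR 72 = 71 XOR 72 = 03
byte 2: (1c XOR d0) XOR 72 = cc XOR 72 = be
byte 3: (cb XOR a7) XOR 6f = 6c XOR 6f = 03
byte 4: (81 XOR 6b) XOR 72 = ea XOR 72 = 98
byte 5: (c8 XOR 30) XOR 20 = f8 XOR 20 = d8
byte 6: (b9 XOR 63) XOR 73 = da XOR 73 = a9
byte 7: (78 XOR 0e) XOR 65 = 76 XOR 65 = 13
byte 8: (49 XOR 65) XOR 72 = 2c XOR 72 = 5e
byte 9: (01 XOR ef) XOR 76 = ee XOR 76 = 98
byte 10: (f1 XOR 55) XOR 65 = a4 XOR 65 = c1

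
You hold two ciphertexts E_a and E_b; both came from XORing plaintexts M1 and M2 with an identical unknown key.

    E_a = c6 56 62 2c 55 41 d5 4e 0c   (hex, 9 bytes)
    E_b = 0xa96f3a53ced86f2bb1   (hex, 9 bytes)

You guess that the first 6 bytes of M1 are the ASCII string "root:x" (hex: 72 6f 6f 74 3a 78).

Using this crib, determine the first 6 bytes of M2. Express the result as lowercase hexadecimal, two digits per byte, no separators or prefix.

First, E_a ⊕ E_b = (M1 ⊕ K) ⊕ (M2 ⊕ K) = M1 ⊕ M2, so the key drops out. Then M2 = (M1 ⊕ M2) ⊕ M1 over the first 6 bytes.
byte 0: (c6 ^ a9) ^ 72 = 6f ^ 72 = 1d
byte 1: (56 ^ 6f) ^ 6f = 39 ^ 6f = 56
byte 2: (62 ^ 3a) ^ 6f = 58 ^ 6f = 37
byte 3: (2c ^ 53) ^ 74 = 7f ^ 74 = 0b
byte 4: (55 ^ ce) ^ 3a = 9b ^ 3a = a1
byte 5: (41 ^ d8) ^ 78 = 99 ^ 78 = e1

1d56370ba1e1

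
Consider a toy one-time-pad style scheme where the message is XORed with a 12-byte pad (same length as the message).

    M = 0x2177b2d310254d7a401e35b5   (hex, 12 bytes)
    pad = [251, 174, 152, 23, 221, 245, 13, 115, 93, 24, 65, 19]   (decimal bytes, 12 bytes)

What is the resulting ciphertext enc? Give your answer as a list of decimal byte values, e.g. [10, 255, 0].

[218, 217, 42, 196, 205, 208, 64, 9, 29, 6, 116, 166]

XOR is its own inverse, so applying the key byte-wise gives the result directly.
21 ⊕ fb = da
77 ⊕ ae = d9
b2 ⊕ 98 = 2a
d3 ⊕ 17 = c4
10 ⊕ dd = cd
25 ⊕ f5 = d0
4d ⊕ 0d = 40
7a ⊕ 73 = 09
40 ⊕ 5d = 1d
1e ⊕ 18 = 06
35 ⊕ 41 = 74
b5 ⊕ 13 = a6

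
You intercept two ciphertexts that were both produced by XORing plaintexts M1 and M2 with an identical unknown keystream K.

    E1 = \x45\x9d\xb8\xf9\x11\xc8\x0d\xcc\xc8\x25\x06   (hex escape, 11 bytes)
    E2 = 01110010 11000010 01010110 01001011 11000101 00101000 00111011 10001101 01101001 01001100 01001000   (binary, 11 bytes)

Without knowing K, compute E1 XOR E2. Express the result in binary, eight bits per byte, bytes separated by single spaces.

00110111 01011111 11101110 10110010 11010100 11100000 00110110 01000001 10100001 01101001 01001110

E1 ⊕ E2 = (M1 ⊕ K) ⊕ (M2 ⊕ K) = M1 ⊕ M2 — the shared key cancels under XOR.
01000101 ^ 01110010 = 00110111
10011101 ^ 11000010 = 01011111
10111000 ^ 01010110 = 11101110
11111001 ^ 01001011 = 10110010
00010001 ^ 11000101 = 11010100
11001000 ^ 00101000 = 11100000
00001101 ^ 00111011 = 00110110
11001100 ^ 10001101 = 01000001
11001000 ^ 01101001 = 10100001
00100101 ^ 01001100 = 01101001
00000110 ^ 01001000 = 01001110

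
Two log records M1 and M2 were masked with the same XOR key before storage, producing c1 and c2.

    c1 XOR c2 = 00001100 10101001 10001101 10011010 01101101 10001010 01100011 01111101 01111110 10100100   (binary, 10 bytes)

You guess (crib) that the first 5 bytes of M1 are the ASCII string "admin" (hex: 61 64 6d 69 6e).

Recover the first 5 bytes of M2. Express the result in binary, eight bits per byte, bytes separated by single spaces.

01101101 11001101 11100000 11110011 00000011

Since c1 ⊕ c2 = M1 ⊕ M2, XORing with the guessed M1 bytes yields the corresponding M2 bytes: M2 = (c1 ⊕ c2) ⊕ M1.
00001100 xor 01100001 = 01101101
10101001 xor 01100100 = 11001101
10001101 xor 01101101 = 11100000
10011010 xor 01101001 = 11110011
01101101 xor 01101110 = 00000011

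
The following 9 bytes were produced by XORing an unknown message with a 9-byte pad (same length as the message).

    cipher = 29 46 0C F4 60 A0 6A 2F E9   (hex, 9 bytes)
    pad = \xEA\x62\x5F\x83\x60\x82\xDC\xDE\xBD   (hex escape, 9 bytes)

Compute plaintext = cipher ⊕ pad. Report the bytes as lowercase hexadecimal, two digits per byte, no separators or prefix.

c32453770022b6f154

XOR is its own inverse, so applying the key byte-wise gives the result directly.
byte 0: 29 XOR ea = c3
byte 1: 46 XOR 62 = 24
byte 2: 0c XOR 5f = 53
byte 3: f4 XOR 83 = 77
byte 4: 60 XOR 60 = 00
byte 5: a0 XOR 82 = 22
byte 6: 6a XOR dc = b6
byte 7: 2f XOR de = f1
byte 8: e9 XOR bd = 54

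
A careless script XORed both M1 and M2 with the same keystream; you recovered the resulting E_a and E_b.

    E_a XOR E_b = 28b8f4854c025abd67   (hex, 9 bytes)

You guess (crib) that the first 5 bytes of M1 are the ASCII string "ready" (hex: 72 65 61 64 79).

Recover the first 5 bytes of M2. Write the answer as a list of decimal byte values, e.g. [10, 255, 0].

Since E_a ⊕ E_b = M1 ⊕ M2, XORing with the guessed M1 bytes yields the corresponding M2 bytes: M2 = (E_a ⊕ E_b) ⊕ M1.
 40 ^ 114 =  90
184 ^ 101 = 221
244 ^  97 = 149
133 ^ 100 = 225
 76 ^ 121 =  53

[90, 221, 149, 225, 53]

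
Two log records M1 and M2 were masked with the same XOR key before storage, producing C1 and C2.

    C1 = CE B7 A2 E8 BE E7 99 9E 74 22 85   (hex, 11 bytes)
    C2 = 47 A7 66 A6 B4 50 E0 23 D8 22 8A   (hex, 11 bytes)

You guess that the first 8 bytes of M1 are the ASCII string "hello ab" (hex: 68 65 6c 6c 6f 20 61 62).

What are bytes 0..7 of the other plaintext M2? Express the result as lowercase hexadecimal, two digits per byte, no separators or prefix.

First, C1 ⊕ C2 = (M1 ⊕ K) ⊕ (M2 ⊕ K) = M1 ⊕ M2, so the key drops out. Then M2 = (M1 ⊕ M2) ⊕ M1 over the first 8 bytes.
byte 0: (ce ⊕ 47) ⊕ 68 = 89 ⊕ 68 = e1
byte 1: (b7 ⊕ a7) ⊕ 65 = 10 ⊕ 65 = 75
byte 2: (a2 ⊕ 66) ⊕ 6c = c4 ⊕ 6c = a8
byte 3: (e8 ⊕ a6) ⊕ 6c = 4e ⊕ 6c = 22
byte 4: (be ⊕ b4) ⊕ 6f = 0a ⊕ 6f = 65
byte 5: (e7 ⊕ 50) ⊕ 20 = b7 ⊕ 20 = 97
byte 6: (99 ⊕ e0) ⊕ 61 = 79 ⊕ 61 = 18
byte 7: (9e ⊕ 23) ⊕ 62 = bd ⊕ 62 = df

e175a822659718df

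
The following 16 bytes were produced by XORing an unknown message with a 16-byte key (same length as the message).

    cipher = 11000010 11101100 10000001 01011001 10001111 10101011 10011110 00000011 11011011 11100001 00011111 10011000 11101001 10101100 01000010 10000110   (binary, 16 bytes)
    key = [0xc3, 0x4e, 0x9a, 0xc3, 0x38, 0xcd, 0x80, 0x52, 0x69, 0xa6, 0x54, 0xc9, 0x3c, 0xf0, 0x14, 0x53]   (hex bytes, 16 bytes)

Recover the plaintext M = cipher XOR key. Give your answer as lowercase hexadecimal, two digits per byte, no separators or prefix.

01a21b9ab7661e51b2474b51d55c56d5

XOR is its own inverse, so applying the key byte-wise gives the result directly.
c2 ^ c3 = 01
ec ^ 4e = a2
81 ^ 9a = 1b
59 ^ c3 = 9a
8f ^ 38 = b7
ab ^ cd = 66
9e ^ 80 = 1e
03 ^ 52 = 51
db ^ 69 = b2
e1 ^ a6 = 47
1f ^ 54 = 4b
98 ^ c9 = 51
e9 ^ 3c = d5
ac ^ f0 = 5c
42 ^ 14 = 56
86 ^ 53 = d5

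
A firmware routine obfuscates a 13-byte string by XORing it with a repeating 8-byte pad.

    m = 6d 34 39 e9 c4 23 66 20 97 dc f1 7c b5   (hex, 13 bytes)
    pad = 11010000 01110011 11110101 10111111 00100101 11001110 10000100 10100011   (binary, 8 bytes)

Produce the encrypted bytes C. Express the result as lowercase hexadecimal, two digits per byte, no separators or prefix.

bd47cc56e1ede28347af04c390

The 8-byte key repeats, so the effective keystream is d0 73 f5 bf 25 ce 84 a3 d0 73 f5 bf 25.
byte 0: 6d xor d0 = bd
byte 1: 34 xor 73 = 47
byte 2: 39 xor f5 = cc
byte 3: e9 xor bf = 56
byte 4: c4 xor 25 = e1
byte 5: 23 xor ce = ed
byte 6: 66 xor 84 = e2
byte 7: 20 xor a3 = 83
byte 8: 97 xor d0 = 47
byte 9: dc xor 73 = af
byte 10: f1 xor f5 = 04
byte 11: 7c xor bf = c3
byte 12: b5 xor 25 = 90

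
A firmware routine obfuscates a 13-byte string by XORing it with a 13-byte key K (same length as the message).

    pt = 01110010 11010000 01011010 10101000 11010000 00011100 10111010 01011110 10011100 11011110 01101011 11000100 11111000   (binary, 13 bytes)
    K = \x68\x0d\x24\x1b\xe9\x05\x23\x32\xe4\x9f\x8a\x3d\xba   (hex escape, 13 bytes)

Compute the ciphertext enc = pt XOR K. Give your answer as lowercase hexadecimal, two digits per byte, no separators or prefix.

1add7eb33919996c7841e1f942

72 ⊕ 68 = 1a
d0 ⊕ 0d = dd
5a ⊕ 24 = 7e
a8 ⊕ 1b = b3
d0 ⊕ e9 = 39
1c ⊕ 05 = 19
ba ⊕ 23 = 99
5e ⊕ 32 = 6c
9c ⊕ e4 = 78
de ⊕ 9f = 41
6b ⊕ 8a = e1
c4 ⊕ 3d = f9
f8 ⊕ ba = 42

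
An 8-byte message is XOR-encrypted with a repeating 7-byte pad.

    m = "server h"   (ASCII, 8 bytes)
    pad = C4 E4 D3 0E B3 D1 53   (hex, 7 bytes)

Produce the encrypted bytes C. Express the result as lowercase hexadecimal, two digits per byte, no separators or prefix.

The 7-byte key repeats, so the effective keystream is c4 e4 d3 0e b3 d1 53 c4.
byte 0: 01110011 ^ 11000100 = 10110111
byte 1: 01100101 ^ 11100100 = 10000001
byte 2: 01110010 ^ 11010011 = 10100001
byte 3: 01110110 ^ 00001110 = 01111000
byte 4: 01100101 ^ 10110011 = 11010110
byte 5: 01110010 ^ 11010001 = 10100011
byte 6: 00100000 ^ 01010011 = 01110011
byte 7: 01101000 ^ 11000100 = 10101100

b781a178d6a373ac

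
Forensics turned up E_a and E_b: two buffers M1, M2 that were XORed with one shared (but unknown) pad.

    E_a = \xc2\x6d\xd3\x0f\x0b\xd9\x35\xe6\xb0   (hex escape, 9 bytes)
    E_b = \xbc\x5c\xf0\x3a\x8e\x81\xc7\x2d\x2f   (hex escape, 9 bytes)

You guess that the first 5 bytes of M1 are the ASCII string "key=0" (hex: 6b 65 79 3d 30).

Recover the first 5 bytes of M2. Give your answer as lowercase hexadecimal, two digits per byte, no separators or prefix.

First, E_a ⊕ E_b = (M1 ⊕ K) ⊕ (M2 ⊕ K) = M1 ⊕ M2, so the key drops out. Then M2 = (M1 ⊕ M2) ⊕ M1 over the first 5 bytes.
byte 0: (c2 ⊕ bc) ⊕ 6b = 7e ⊕ 6b = 15
byte 1: (6d ⊕ 5c) ⊕ 65 = 31 ⊕ 65 = 54
byte 2: (d3 ⊕ f0) ⊕ 79 = 23 ⊕ 79 = 5a
byte 3: (0f ⊕ 3a) ⊕ 3d = 35 ⊕ 3d = 08
byte 4: (0b ⊕ 8e) ⊕ 30 = 85 ⊕ 30 = b5

15545a08b5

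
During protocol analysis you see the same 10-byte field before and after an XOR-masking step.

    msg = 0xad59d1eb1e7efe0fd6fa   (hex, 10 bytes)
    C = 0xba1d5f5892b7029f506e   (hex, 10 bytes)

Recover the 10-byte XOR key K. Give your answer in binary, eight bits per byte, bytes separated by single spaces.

00010111 01000100 10001110 10110011 10001100 11001001 11111100 10010000 10000110 10010100

Since C = msg ⊕ K, XORing both sides with msg gives K = msg ⊕ C.
10101101 ⊕ 10111010 = 00010111
01011001 ⊕ 00011101 = 01000100
11010001 ⊕ 01011111 = 10001110
11101011 ⊕ 01011000 = 10110011
00011110 ⊕ 10010010 = 10001100
01111110 ⊕ 10110111 = 11001001
11111110 ⊕ 00000010 = 11111100
00001111 ⊕ 10011111 = 10010000
11010110 ⊕ 01010000 = 10000110
11111010 ⊕ 01101110 = 10010100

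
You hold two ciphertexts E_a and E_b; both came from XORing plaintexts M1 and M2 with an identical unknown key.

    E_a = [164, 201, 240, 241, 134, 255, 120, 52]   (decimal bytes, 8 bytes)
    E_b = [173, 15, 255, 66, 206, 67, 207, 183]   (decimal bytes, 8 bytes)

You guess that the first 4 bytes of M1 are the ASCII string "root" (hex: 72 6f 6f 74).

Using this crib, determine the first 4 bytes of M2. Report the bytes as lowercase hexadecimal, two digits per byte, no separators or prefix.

7ba960c7

First, E_a ⊕ E_b = (M1 ⊕ K) ⊕ (M2 ⊕ K) = M1 ⊕ M2, so the key drops out. Then M2 = (M1 ⊕ M2) ⊕ M1 over the first 4 bytes.
byte 0: (a4 ^ ad) ^ 72 = 09 ^ 72 = 7b
byte 1: (c9 ^ 0f) ^ 6f = c6 ^ 6f = a9
byte 2: (f0 ^ ff) ^ 6f = 0f ^ 6f = 60
byte 3: (f1 ^ 42) ^ 74 = b3 ^ 74 = c7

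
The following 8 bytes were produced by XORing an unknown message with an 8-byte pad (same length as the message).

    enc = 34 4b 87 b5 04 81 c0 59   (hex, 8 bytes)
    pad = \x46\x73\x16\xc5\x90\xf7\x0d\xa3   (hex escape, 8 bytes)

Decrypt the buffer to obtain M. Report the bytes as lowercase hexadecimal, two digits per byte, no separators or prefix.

723891709476cdfa

byte 0:  52 ⊕  70 = 114
byte 1:  75 ⊕ 115 =  56
byte 2: 135 ⊕  22 = 145
byte 3: 181 ⊕ 197 = 112
byte 4:   4 ⊕ 144 = 148
byte 5: 129 ⊕ 247 = 118
byte 6: 192 ⊕  13 = 205
byte 7:  89 ⊕ 163 = 250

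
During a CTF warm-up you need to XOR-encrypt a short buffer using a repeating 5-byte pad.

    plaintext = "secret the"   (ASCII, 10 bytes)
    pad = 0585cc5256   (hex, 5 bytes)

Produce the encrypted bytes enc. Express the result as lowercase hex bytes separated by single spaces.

76 e0 af 20 33 71 a5 b8 3a 33

The 5-byte key repeats, so the effective keystream is 05 85 cc 52 56 05 85 cc 52 56.
byte 0: 01110011 XOR 00000101 = 01110110
byte 1: 01100101 XOR 10000101 = 11100000
byte 2: 01100011 XOR 11001100 = 10101111
byte 3: 01110010 XOR 01010010 = 00100000
byte 4: 01100101 XOR 01010110 = 00110011
byte 5: 01110100 XOR 00000101 = 01110001
byte 6: 00100000 XOR 10000101 = 10100101
byte 7: 01110100 XOR 11001100 = 10111000
byte 8: 01101000 XOR 01010010 = 00111010
byte 9: 01100101 XOR 01010110 = 00110011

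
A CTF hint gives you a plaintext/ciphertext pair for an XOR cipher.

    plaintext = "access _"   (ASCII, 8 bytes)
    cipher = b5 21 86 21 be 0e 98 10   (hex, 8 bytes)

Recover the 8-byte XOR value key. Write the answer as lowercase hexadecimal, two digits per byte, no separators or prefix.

Since cipher = plaintext ⊕ key, XORing both sides with plaintext gives key = plaintext ⊕ cipher.
61 XOR b5 = d4
63 XOR 21 = 42
63 XOR 86 = e5
65 XOR 21 = 44
73 XOR be = cd
73 XOR 0e = 7d
20 XOR 98 = b8
5f XOR 10 = 4f

d442e544cd7db84f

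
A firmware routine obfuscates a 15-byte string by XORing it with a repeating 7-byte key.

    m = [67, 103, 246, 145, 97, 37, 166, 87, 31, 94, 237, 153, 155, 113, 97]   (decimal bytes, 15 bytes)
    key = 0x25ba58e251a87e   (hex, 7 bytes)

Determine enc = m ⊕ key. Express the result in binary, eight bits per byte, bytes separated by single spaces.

The 7-byte key repeats, so the effective keystream is 25 ba 58 e2 51 a8 7e 25 ba 58 e2 51 a8 7e 25.
byte 0: 43 ^ 25 = 66
byte 1: 67 ^ ba = dd
byte 2: f6 ^ 58 = ae
byte 3: 91 ^ e2 = 73
byte 4: 61 ^ 51 = 30
byte 5: 25 ^ a8 = 8d
byte 6: a6 ^ 7e = d8
byte 7: 57 ^ 25 = 72
byte 8: 1f ^ ba = a5
byte 9: 5e ^ 58 = 06
byte 10: ed ^ e2 = 0f
byte 11: 99 ^ 51 = c8
byte 12: 9b ^ a8 = 33
byte 13: 71 ^ 7e = 0f
byte 14: 61 ^ 25 = 44

01100110 11011101 10101110 01110011 00110000 10001101 11011000 01110010 10100101 00000110 00001111 11001000 00110011 00001111 01000100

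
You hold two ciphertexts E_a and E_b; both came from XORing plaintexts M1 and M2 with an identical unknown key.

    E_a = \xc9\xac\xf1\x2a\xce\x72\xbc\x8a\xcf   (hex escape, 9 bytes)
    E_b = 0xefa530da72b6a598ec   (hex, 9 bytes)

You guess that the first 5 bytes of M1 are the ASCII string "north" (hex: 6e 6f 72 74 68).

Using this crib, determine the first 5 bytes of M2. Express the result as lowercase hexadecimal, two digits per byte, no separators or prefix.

First, E_a ⊕ E_b = (M1 ⊕ K) ⊕ (M2 ⊕ K) = M1 ⊕ M2, so the key drops out. Then M2 = (M1 ⊕ M2) ⊕ M1 over the first 5 bytes.
byte 0: (c9 XOR ef) XOR 6e = 26 XOR 6e = 48
byte 1: (ac XOR a5) XOR 6f = 09 XOR 6f = 66
byte 2: (f1 XOR 30) XOR 72 = c1 XOR 72 = b3
byte 3: (2a XOR da) XOR 74 = f0 XOR 74 = 84
byte 4: (ce XOR 72) XOR 68 = bc XOR 68 = d4

4866b384d4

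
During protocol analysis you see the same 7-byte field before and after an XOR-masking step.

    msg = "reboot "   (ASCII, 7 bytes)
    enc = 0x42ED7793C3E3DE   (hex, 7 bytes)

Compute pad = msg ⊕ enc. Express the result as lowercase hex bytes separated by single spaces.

30 88 15 fc ac 97 fe

Since enc = msg ⊕ pad, XORing both sides with msg gives pad = msg ⊕ enc.
72 ^ 42 = 30
65 ^ ed = 88
62 ^ 77 = 15
6f ^ 93 = fc
6f ^ c3 = ac
74 ^ e3 = 97
20 ^ de = fe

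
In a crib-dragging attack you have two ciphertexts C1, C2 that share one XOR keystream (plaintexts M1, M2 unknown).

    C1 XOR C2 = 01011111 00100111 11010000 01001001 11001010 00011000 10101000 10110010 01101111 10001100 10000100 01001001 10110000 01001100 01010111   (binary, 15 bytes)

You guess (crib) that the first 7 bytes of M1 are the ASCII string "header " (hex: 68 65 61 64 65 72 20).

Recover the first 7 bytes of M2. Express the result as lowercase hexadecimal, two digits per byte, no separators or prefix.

Since C1 ⊕ C2 = M1 ⊕ M2, XORing with the guessed M1 bytes yields the corresponding M2 bytes: M2 = (C1 ⊕ C2) ⊕ M1.
5f ^ 68 = 37
27 ^ 65 = 42
d0 ^ 61 = b1
49 ^ 64 = 2d
ca ^ 65 = af
18 ^ 72 = 6a
a8 ^ 20 = 88

3742b12daf6a88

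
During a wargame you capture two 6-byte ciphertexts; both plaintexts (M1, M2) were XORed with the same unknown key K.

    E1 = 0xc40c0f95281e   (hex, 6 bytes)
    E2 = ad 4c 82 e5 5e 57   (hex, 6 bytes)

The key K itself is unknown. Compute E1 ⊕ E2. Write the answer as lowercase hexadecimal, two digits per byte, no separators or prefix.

69408d707649

E1 ⊕ E2 = (M1 ⊕ K) ⊕ (M2 ⊕ K) = M1 ⊕ M2 — the shared key cancels under XOR.
c4 XOR ad = 69
0c XOR 4c = 40
0f XOR 82 = 8d
95 XOR e5 = 70
28 XOR 5e = 76
1e XOR 57 = 49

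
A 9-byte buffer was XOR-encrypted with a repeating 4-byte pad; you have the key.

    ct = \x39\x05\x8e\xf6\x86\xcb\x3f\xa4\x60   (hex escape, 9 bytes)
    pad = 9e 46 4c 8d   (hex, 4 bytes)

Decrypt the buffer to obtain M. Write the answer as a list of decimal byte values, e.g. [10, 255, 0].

The 4-byte key repeats, so the effective keystream is 9e 46 4c 8d 9e 46 4c 8d 9e.
byte 0:  57 XOR 158 = 167
byte 1:   5 XOR  70 =  67
byte 2: 142 XOR  76 = 194
byte 3: 246 XOR 141 = 123
byte 4: 134 XOR 158 =  24
byte 5: 203 XOR  70 = 141
byte 6:  63 XOR  76 = 115
byte 7: 164 XOR 141 =  41
byte 8:  96 XOR 158 = 254

[167, 67, 194, 123, 24, 141, 115, 41, 254]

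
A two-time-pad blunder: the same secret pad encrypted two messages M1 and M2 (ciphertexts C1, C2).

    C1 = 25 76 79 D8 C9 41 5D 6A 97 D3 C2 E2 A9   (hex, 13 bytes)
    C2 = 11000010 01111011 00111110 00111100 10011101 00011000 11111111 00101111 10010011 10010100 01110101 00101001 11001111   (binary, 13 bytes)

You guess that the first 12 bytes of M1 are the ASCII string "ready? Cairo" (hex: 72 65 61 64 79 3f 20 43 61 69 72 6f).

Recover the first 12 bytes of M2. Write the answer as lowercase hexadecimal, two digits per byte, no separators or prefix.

956826802d668206652ec5a4

First, C1 ⊕ C2 = (M1 ⊕ K) ⊕ (M2 ⊕ K) = M1 ⊕ M2, so the key drops out. Then M2 = (M1 ⊕ M2) ⊕ M1 over the first 12 bytes.
byte 0: (25 ^ c2) ^ 72 = e7 ^ 72 = 95
byte 1: (76 ^ 7b) ^ 65 = 0d ^ 65 = 68
byte 2: (79 ^ 3e) ^ 61 = 47 ^ 61 = 26
byte 3: (d8 ^ 3c) ^ 64 = e4 ^ 64 = 80
byte 4: (c9 ^ 9d) ^ 79 = 54 ^ 79 = 2d
byte 5: (41 ^ 18) ^ 3f = 59 ^ 3f = 66
byte 6: (5d ^ ff) ^ 20 = a2 ^ 20 = 82
byte 7: (6a ^ 2f) ^ 43 = 45 ^ 43 = 06
byte 8: (97 ^ 93) ^ 61 = 04 ^ 61 = 65
byte 9: (d3 ^ 94) ^ 69 = 47 ^ 69 = 2e
byte 10: (c2 ^ 75) ^ 72 = b7 ^ 72 = c5
byte 11: (e2 ^ 29) ^ 6f = cb ^ 6f = a4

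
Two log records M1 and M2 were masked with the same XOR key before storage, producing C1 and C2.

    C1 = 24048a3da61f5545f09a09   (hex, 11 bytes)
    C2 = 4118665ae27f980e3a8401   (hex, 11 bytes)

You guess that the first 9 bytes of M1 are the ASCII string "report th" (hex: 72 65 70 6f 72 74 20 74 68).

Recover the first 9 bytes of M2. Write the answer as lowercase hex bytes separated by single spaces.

17 79 9c 08 36 14 ed 3f a2

First, C1 ⊕ C2 = (M1 ⊕ K) ⊕ (M2 ⊕ K) = M1 ⊕ M2, so the key drops out. Then M2 = (M1 ⊕ M2) ⊕ M1 over the first 9 bytes.
byte 0: (24 xor 41) xor 72 = 65 xor 72 = 17
byte 1: (04 xor 18) xor 65 = 1c xor 65 = 79
byte 2: (8a xor 66) xor 70 = ec xor 70 = 9c
byte 3: (3d xor 5a) xor 6f = 67 xor 6f = 08
byte 4: (a6 xor e2) xor 72 = 44 xor 72 = 36
byte 5: (1f xor 7f) xor 74 = 60 xor 74 = 14
byte 6: (55 xor 98) xor 20 = cd xor 20 = ed
byte 7: (45 xor 0e) xor 74 = 4b xor 74 = 3f
byte 8: (f0 xor 3a) xor 68 = ca xor 68 = a2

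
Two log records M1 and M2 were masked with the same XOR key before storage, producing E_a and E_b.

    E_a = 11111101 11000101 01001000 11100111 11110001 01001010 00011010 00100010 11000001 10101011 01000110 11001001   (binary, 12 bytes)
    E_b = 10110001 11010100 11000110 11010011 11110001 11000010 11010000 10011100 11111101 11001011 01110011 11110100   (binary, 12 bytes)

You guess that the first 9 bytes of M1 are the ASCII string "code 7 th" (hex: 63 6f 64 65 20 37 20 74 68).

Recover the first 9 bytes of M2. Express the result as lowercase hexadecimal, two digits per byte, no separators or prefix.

2f7eea5120bfeaca54

First, E_a ⊕ E_b = (M1 ⊕ K) ⊕ (M2 ⊕ K) = M1 ⊕ M2, so the key drops out. Then M2 = (M1 ⊕ M2) ⊕ M1 over the first 9 bytes.
byte 0: (fd xor b1) xor 63 = 4c xor 63 = 2f
byte 1: (c5 xor d4) xor 6f = 11 xor 6f = 7e
byte 2: (48 xor c6) xor 64 = 8e xor 64 = ea
byte 3: (e7 xor d3) xor 65 = 34 xor 65 = 51
byte 4: (f1 xor f1) xor 20 = 00 xor 20 = 20
byte 5: (4a xor c2) xor 37 = 88 xor 37 = bf
byte 6: (1a xor d0) xor 20 = ca xor 20 = ea
byte 7: (22 xor 9c) xor 74 = be xor 74 = ca
byte 8: (c1 xor fd) xor 68 = 3c xor 68 = 54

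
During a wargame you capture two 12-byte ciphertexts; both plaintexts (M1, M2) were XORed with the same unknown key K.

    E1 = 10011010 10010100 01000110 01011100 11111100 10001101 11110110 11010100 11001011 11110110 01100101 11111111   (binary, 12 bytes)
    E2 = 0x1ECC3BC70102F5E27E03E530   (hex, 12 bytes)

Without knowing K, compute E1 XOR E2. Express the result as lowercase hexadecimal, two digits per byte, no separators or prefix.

E1 ⊕ E2 = (M1 ⊕ K) ⊕ (M2 ⊕ K) = M1 ⊕ M2 — the shared key cancels under XOR.
byte 0: 10011010 xor 00011110 = 10000100
byte 1: 10010100 xor 11001100 = 01011000
byte 2: 01000110 xor 00111011 = 01111101
byte 3: 01011100 xor 11000111 = 10011011
byte 4: 11111100 xor 00000001 = 11111101
byte 5: 10001101 xor 00000010 = 10001111
byte 6: 11110110 xor 11110101 = 00000011
byte 7: 11010100 xor 11100010 = 00110110
byte 8: 11001011 xor 01111110 = 10110101
byte 9: 11110110 xor 00000011 = 11110101
byte 10: 01100101 xor 11100101 = 10000000
byte 11: 11111111 xor 00110000 = 11001111

84587d9bfd8f0336b5f580cf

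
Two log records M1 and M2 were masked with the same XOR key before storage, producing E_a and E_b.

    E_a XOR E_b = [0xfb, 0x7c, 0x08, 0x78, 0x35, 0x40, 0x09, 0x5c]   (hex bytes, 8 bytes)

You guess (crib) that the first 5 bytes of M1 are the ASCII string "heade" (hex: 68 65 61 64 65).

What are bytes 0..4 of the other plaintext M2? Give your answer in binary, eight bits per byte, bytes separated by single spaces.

10010011 00011001 01101001 00011100 01010000

Since E_a ⊕ E_b = M1 ⊕ M2, XORing with the guessed M1 bytes yields the corresponding M2 bytes: M2 = (E_a ⊕ E_b) ⊕ M1.
251 xor 104 = 147
124 xor 101 =  25
  8 xor  97 = 105
120 xor 100 =  28
 53 xor 101 =  80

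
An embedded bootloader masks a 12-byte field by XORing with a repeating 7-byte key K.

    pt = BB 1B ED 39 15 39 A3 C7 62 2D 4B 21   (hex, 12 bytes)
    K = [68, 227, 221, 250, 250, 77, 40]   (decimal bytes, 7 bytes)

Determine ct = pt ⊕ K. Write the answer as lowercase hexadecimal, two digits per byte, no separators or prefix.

fff830c3ef748b8381f0b1db

The 7-byte key repeats, so the effective keystream is 44 e3 dd fa fa 4d 28 44 e3 dd fa fa.
byte 0: bb ⊕ 44 = ff
byte 1: 1b ⊕ e3 = f8
byte 2: ed ⊕ dd = 30
byte 3: 39 ⊕ fa = c3
byte 4: 15 ⊕ fa = ef
byte 5: 39 ⊕ 4d = 74
byte 6: a3 ⊕ 28 = 8b
byte 7: c7 ⊕ 44 = 83
byte 8: 62 ⊕ e3 = 81
byte 9: 2d ⊕ dd = f0
byte 10: 4b ⊕ fa = b1
byte 11: 21 ⊕ fa = db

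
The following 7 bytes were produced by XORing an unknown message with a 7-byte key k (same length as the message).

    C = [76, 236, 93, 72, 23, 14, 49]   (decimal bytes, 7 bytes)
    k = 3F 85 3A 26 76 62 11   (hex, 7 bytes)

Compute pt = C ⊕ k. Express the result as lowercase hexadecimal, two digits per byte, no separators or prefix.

4c xor 3f = 73
ec xor 85 = 69
5d xor 3a = 67
48 xor 26 = 6e
17 xor 76 = 61
0e xor 62 = 6c
31 xor 11 = 20

7369676e616c20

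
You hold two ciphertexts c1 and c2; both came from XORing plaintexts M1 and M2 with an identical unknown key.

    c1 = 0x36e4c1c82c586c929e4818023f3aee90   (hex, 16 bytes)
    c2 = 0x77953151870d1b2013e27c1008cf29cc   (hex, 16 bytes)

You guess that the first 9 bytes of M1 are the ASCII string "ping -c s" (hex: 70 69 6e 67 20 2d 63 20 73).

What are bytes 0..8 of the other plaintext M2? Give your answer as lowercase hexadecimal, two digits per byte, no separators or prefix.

First, c1 ⊕ c2 = (M1 ⊕ K) ⊕ (M2 ⊕ K) = M1 ⊕ M2, so the key drops out. Then M2 = (M1 ⊕ M2) ⊕ M1 over the first 9 bytes.
byte 0: (36 ⊕ 77) ⊕ 70 = 41 ⊕ 70 = 31
byte 1: (e4 ⊕ 95) ⊕ 69 = 71 ⊕ 69 = 18
byte 2: (c1 ⊕ 31) ⊕ 6e = f0 ⊕ 6e = 9e
byte 3: (c8 ⊕ 51) ⊕ 67 = 99 ⊕ 67 = fe
byte 4: (2c ⊕ 87) ⊕ 20 = ab ⊕ 20 = 8b
byte 5: (58 ⊕ 0d) ⊕ 2d = 55 ⊕ 2d = 78
byte 6: (6c ⊕ 1b) ⊕ 63 = 77 ⊕ 63 = 14
byte 7: (92 ⊕ 20) ⊕ 20 = b2 ⊕ 20 = 92
byte 8: (9e ⊕ 13) ⊕ 73 = 8d ⊕ 73 = fe

31189efe8b781492fe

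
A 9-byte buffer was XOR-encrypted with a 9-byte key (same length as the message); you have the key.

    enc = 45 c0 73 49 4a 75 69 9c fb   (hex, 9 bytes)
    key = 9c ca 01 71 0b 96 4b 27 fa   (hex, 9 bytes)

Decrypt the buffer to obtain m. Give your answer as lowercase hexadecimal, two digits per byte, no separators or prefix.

d90a723841e322bb01

byte 0:  69 XOR 156 = 217
byte 1: 192 XOR 202 =  10
byte 2: 115 XOR   1 = 114
byte 3:  73 XOR 113 =  56
byte 4:  74 XOR  11 =  65
byte 5: 117 XOR 150 = 227
byte 6: 105 XOR  75 =  34
byte 7: 156 XOR  39 = 187
byte 8: 251 XOR 250 =   1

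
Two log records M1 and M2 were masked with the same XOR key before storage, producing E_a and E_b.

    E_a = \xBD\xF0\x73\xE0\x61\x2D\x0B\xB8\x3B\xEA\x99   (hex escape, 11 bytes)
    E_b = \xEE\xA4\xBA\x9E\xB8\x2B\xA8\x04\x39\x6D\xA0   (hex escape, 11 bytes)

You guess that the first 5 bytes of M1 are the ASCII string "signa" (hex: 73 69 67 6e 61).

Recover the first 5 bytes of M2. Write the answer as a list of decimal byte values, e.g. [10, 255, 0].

[32, 61, 174, 16, 184]

First, E_a ⊕ E_b = (M1 ⊕ K) ⊕ (M2 ⊕ K) = M1 ⊕ M2, so the key drops out. Then M2 = (M1 ⊕ M2) ⊕ M1 over the first 5 bytes.
byte 0: (bd XOR ee) XOR 73 = 53 XOR 73 = 20
byte 1: (f0 XOR a4) XOR 69 = 54 XOR 69 = 3d
byte 2: (73 XOR ba) XOR 67 = c9 XOR 67 = ae
byte 3: (e0 XOR 9e) XOR 6e = 7e XOR 6e = 10
byte 4: (61 XOR b8) XOR 61 = d9 XOR 61 = b8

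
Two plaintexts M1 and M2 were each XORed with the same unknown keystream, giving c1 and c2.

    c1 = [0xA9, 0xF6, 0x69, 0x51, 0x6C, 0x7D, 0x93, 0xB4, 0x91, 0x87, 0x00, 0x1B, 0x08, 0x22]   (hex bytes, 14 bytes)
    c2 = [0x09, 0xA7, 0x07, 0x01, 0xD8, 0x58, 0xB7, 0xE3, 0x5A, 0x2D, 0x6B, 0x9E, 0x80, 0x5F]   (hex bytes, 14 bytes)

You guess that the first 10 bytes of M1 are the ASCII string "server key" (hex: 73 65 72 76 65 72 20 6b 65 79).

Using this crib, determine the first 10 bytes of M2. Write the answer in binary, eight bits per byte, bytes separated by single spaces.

First, c1 ⊕ c2 = (M1 ⊕ K) ⊕ (M2 ⊕ K) = M1 ⊕ M2, so the key drops out. Then M2 = (M1 ⊕ M2) ⊕ M1 over the first 10 bytes.
byte 0: (a9 XOR 09) XOR 73 = a0 XOR 73 = d3
byte 1: (f6 XOR a7) XOR 65 = 51 XOR 65 = 34
byte 2: (69 XOR 07) XOR 72 = 6e XOR 72 = 1c
byte 3: (51 XOR 01) XOR 76 = 50 XOR 76 = 26
byte 4: (6c XOR d8) XOR 65 = b4 XOR 65 = d1
byte 5: (7d XOR 58) XOR 72 = 25 XOR 72 = 57
byte 6: (93 XOR b7) XOR 20 = 24 XOR 20 = 04
byte 7: (b4 XOR e3) XOR 6b = 57 XOR 6b = 3c
byte 8: (91 XOR 5a) XOR 65 = cb XOR 65 = ae
byte 9: (87 XOR 2d) XOR 79 = aa XOR 79 = d3

11010011 00110100 00011100 00100110 11010001 01010111 00000100 00111100 10101110 11010011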